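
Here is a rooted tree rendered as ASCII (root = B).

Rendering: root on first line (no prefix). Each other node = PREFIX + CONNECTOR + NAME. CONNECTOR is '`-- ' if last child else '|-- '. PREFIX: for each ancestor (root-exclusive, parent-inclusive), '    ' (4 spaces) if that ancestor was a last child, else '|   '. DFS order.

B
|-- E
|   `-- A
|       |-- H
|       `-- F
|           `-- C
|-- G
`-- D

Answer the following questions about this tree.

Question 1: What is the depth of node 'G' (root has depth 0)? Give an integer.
Answer: 1

Derivation:
Path from root to G: B -> G
Depth = number of edges = 1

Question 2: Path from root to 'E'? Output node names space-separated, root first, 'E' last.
Answer: B E

Derivation:
Walk down from root: B -> E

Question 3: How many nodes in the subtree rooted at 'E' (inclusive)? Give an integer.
Answer: 5

Derivation:
Subtree rooted at E contains: A, C, E, F, H
Count = 5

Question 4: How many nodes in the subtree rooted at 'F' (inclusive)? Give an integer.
Subtree rooted at F contains: C, F
Count = 2

Answer: 2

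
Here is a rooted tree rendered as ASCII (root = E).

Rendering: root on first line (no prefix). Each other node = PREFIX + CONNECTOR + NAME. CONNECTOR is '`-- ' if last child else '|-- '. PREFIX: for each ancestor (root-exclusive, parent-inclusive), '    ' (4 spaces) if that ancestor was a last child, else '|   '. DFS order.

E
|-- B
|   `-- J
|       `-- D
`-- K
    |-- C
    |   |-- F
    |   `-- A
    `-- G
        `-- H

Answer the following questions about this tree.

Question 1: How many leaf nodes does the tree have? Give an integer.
Leaves (nodes with no children): A, D, F, H

Answer: 4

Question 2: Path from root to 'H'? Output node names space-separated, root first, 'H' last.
Walk down from root: E -> K -> G -> H

Answer: E K G H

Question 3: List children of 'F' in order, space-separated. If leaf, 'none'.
Node F's children (from adjacency): (leaf)

Answer: none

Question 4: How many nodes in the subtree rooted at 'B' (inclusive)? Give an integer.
Subtree rooted at B contains: B, D, J
Count = 3

Answer: 3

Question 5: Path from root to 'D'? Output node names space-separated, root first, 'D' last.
Walk down from root: E -> B -> J -> D

Answer: E B J D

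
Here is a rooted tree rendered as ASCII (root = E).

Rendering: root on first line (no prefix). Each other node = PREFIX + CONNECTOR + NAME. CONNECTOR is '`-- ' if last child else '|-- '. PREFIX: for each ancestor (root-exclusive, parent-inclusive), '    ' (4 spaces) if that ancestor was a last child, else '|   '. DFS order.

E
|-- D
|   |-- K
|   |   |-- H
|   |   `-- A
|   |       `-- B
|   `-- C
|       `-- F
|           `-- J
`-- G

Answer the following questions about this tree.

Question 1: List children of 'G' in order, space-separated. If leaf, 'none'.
Node G's children (from adjacency): (leaf)

Answer: none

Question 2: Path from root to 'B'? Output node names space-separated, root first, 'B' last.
Walk down from root: E -> D -> K -> A -> B

Answer: E D K A B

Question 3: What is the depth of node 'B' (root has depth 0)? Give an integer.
Answer: 4

Derivation:
Path from root to B: E -> D -> K -> A -> B
Depth = number of edges = 4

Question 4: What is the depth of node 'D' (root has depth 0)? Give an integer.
Path from root to D: E -> D
Depth = number of edges = 1

Answer: 1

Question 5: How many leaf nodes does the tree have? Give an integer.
Answer: 4

Derivation:
Leaves (nodes with no children): B, G, H, J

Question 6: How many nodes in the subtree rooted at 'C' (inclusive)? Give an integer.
Subtree rooted at C contains: C, F, J
Count = 3

Answer: 3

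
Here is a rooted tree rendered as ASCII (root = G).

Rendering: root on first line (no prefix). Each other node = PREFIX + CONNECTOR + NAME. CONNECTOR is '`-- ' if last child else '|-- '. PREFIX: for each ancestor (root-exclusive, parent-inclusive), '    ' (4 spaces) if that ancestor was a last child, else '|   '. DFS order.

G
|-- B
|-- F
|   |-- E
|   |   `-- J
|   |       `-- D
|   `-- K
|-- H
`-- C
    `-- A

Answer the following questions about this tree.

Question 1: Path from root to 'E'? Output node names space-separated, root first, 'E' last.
Answer: G F E

Derivation:
Walk down from root: G -> F -> E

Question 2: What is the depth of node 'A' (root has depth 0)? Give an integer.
Path from root to A: G -> C -> A
Depth = number of edges = 2

Answer: 2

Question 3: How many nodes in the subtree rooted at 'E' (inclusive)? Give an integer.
Answer: 3

Derivation:
Subtree rooted at E contains: D, E, J
Count = 3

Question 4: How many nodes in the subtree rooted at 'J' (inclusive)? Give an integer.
Subtree rooted at J contains: D, J
Count = 2

Answer: 2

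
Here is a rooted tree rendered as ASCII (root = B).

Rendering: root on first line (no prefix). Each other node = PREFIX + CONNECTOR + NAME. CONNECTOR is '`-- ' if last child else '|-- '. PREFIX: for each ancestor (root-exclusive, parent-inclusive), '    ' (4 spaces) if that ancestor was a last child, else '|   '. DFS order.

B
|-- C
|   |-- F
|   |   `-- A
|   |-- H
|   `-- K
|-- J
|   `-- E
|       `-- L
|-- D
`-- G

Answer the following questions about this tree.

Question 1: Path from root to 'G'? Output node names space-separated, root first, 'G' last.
Walk down from root: B -> G

Answer: B G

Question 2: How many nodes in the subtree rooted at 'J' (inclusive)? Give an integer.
Subtree rooted at J contains: E, J, L
Count = 3

Answer: 3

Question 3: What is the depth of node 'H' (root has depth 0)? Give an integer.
Answer: 2

Derivation:
Path from root to H: B -> C -> H
Depth = number of edges = 2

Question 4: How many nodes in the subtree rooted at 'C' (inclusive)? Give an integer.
Answer: 5

Derivation:
Subtree rooted at C contains: A, C, F, H, K
Count = 5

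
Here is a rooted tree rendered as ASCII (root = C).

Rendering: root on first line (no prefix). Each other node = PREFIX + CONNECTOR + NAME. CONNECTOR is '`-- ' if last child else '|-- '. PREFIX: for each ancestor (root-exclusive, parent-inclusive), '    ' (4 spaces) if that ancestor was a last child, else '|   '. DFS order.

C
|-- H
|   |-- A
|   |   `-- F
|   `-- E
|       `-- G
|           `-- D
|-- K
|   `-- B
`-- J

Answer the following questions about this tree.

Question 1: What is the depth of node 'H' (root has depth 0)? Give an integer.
Answer: 1

Derivation:
Path from root to H: C -> H
Depth = number of edges = 1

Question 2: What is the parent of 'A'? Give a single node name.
Scan adjacency: A appears as child of H

Answer: H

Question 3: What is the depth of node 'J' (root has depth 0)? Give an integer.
Path from root to J: C -> J
Depth = number of edges = 1

Answer: 1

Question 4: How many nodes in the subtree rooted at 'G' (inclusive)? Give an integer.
Subtree rooted at G contains: D, G
Count = 2

Answer: 2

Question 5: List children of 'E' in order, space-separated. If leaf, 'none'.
Answer: G

Derivation:
Node E's children (from adjacency): G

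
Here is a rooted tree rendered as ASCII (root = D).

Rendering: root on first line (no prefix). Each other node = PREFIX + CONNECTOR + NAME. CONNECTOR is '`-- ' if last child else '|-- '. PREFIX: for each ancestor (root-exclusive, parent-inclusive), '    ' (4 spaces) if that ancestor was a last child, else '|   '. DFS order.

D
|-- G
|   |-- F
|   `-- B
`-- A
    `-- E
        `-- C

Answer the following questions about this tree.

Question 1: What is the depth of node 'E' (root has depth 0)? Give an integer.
Path from root to E: D -> A -> E
Depth = number of edges = 2

Answer: 2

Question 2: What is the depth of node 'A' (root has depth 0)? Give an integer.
Answer: 1

Derivation:
Path from root to A: D -> A
Depth = number of edges = 1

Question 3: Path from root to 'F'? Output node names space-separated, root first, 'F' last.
Answer: D G F

Derivation:
Walk down from root: D -> G -> F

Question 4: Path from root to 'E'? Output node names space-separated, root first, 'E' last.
Walk down from root: D -> A -> E

Answer: D A E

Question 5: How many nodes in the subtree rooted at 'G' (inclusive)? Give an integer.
Answer: 3

Derivation:
Subtree rooted at G contains: B, F, G
Count = 3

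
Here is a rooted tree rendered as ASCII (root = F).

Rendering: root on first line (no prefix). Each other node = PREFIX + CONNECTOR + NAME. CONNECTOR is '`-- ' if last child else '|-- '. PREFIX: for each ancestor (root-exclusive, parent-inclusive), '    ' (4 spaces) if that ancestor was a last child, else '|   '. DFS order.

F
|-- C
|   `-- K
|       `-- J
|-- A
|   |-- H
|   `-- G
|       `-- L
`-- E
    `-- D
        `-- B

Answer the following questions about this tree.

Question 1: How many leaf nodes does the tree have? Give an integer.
Answer: 4

Derivation:
Leaves (nodes with no children): B, H, J, L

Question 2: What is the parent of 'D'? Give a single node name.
Answer: E

Derivation:
Scan adjacency: D appears as child of E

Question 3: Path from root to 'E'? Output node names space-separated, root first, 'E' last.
Answer: F E

Derivation:
Walk down from root: F -> E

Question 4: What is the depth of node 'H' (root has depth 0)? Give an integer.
Path from root to H: F -> A -> H
Depth = number of edges = 2

Answer: 2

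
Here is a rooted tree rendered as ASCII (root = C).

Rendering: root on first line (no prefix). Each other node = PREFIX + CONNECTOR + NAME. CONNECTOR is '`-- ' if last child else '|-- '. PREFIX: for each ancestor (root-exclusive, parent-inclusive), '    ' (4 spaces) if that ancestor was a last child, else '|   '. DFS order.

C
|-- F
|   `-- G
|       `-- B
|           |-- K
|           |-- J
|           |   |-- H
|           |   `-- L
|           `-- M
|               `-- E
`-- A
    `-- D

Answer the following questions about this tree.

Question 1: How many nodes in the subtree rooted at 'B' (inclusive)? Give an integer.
Answer: 7

Derivation:
Subtree rooted at B contains: B, E, H, J, K, L, M
Count = 7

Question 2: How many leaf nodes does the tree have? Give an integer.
Answer: 5

Derivation:
Leaves (nodes with no children): D, E, H, K, L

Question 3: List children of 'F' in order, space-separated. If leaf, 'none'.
Node F's children (from adjacency): G

Answer: G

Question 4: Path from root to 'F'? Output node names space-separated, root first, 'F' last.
Walk down from root: C -> F

Answer: C F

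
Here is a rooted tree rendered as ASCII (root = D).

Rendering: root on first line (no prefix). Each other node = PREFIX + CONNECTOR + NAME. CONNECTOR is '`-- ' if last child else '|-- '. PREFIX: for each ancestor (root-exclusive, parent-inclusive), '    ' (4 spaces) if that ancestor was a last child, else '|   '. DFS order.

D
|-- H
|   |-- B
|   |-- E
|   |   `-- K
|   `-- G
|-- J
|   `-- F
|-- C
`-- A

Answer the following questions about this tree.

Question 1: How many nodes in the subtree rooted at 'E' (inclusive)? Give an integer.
Subtree rooted at E contains: E, K
Count = 2

Answer: 2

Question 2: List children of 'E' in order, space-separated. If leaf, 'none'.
Answer: K

Derivation:
Node E's children (from adjacency): K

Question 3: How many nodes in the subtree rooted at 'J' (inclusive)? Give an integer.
Subtree rooted at J contains: F, J
Count = 2

Answer: 2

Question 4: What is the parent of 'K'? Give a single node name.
Scan adjacency: K appears as child of E

Answer: E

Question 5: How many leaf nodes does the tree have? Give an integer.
Leaves (nodes with no children): A, B, C, F, G, K

Answer: 6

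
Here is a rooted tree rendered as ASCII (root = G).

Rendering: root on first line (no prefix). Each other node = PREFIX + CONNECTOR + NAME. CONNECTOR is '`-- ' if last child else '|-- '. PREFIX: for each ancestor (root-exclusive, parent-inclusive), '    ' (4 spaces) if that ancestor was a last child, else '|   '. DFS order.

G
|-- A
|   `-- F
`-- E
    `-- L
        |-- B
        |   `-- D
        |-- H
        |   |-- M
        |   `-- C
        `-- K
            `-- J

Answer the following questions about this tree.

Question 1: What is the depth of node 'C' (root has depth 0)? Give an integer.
Answer: 4

Derivation:
Path from root to C: G -> E -> L -> H -> C
Depth = number of edges = 4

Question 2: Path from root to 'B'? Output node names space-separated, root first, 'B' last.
Answer: G E L B

Derivation:
Walk down from root: G -> E -> L -> B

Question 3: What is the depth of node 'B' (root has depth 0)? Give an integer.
Answer: 3

Derivation:
Path from root to B: G -> E -> L -> B
Depth = number of edges = 3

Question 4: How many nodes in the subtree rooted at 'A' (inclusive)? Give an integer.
Subtree rooted at A contains: A, F
Count = 2

Answer: 2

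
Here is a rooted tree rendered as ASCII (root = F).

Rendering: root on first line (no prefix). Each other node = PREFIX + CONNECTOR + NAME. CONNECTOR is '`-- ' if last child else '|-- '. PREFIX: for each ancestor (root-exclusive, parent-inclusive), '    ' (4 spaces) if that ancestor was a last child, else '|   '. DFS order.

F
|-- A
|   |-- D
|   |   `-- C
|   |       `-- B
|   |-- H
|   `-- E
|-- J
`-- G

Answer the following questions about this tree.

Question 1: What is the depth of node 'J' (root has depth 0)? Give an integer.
Path from root to J: F -> J
Depth = number of edges = 1

Answer: 1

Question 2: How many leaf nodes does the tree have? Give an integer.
Leaves (nodes with no children): B, E, G, H, J

Answer: 5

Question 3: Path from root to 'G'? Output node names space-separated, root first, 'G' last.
Answer: F G

Derivation:
Walk down from root: F -> G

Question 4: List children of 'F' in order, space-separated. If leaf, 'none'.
Answer: A J G

Derivation:
Node F's children (from adjacency): A, J, G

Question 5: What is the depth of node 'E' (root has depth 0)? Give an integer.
Path from root to E: F -> A -> E
Depth = number of edges = 2

Answer: 2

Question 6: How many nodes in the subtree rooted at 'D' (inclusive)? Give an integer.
Subtree rooted at D contains: B, C, D
Count = 3

Answer: 3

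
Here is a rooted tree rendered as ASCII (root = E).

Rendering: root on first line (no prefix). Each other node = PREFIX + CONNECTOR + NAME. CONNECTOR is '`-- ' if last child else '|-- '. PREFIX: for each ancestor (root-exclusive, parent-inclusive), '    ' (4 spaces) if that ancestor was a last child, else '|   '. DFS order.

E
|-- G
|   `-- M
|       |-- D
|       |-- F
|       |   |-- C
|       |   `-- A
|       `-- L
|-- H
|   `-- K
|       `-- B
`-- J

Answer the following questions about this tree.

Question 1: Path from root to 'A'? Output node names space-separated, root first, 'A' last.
Walk down from root: E -> G -> M -> F -> A

Answer: E G M F A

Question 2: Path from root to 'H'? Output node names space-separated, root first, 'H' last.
Answer: E H

Derivation:
Walk down from root: E -> H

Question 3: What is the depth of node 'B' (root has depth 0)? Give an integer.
Answer: 3

Derivation:
Path from root to B: E -> H -> K -> B
Depth = number of edges = 3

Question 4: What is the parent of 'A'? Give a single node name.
Answer: F

Derivation:
Scan adjacency: A appears as child of F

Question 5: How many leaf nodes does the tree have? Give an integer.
Leaves (nodes with no children): A, B, C, D, J, L

Answer: 6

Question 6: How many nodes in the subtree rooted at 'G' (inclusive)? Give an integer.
Subtree rooted at G contains: A, C, D, F, G, L, M
Count = 7

Answer: 7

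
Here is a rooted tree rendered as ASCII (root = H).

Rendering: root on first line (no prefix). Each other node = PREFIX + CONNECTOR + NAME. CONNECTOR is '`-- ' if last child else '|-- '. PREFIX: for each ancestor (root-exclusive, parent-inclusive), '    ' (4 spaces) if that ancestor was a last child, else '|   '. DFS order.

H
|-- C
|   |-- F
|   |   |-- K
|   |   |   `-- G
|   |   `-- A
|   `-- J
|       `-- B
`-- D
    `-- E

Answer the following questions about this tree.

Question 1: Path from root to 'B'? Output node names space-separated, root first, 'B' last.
Answer: H C J B

Derivation:
Walk down from root: H -> C -> J -> B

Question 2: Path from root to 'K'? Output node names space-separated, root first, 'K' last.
Answer: H C F K

Derivation:
Walk down from root: H -> C -> F -> K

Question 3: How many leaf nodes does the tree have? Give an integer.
Answer: 4

Derivation:
Leaves (nodes with no children): A, B, E, G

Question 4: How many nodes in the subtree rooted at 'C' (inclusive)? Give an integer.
Answer: 7

Derivation:
Subtree rooted at C contains: A, B, C, F, G, J, K
Count = 7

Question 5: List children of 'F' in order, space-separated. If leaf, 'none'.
Answer: K A

Derivation:
Node F's children (from adjacency): K, A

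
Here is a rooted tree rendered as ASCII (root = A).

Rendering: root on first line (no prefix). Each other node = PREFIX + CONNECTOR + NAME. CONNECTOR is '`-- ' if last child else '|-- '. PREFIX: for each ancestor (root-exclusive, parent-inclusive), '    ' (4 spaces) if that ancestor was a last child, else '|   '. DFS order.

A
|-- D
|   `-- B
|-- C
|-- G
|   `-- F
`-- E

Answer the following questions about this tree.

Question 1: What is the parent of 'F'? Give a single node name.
Answer: G

Derivation:
Scan adjacency: F appears as child of G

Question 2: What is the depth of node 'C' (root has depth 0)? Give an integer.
Answer: 1

Derivation:
Path from root to C: A -> C
Depth = number of edges = 1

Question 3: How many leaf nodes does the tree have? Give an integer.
Answer: 4

Derivation:
Leaves (nodes with no children): B, C, E, F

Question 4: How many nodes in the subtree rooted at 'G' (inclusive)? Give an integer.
Answer: 2

Derivation:
Subtree rooted at G contains: F, G
Count = 2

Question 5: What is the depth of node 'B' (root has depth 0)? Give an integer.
Answer: 2

Derivation:
Path from root to B: A -> D -> B
Depth = number of edges = 2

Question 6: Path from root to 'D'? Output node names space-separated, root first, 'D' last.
Walk down from root: A -> D

Answer: A D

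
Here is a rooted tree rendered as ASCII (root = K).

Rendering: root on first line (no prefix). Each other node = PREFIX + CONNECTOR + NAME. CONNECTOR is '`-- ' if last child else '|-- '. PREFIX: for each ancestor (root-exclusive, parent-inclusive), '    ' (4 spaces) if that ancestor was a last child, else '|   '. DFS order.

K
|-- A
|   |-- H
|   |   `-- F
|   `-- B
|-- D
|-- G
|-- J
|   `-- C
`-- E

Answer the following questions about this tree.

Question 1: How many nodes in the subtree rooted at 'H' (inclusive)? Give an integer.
Answer: 2

Derivation:
Subtree rooted at H contains: F, H
Count = 2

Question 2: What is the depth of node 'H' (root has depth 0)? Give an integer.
Answer: 2

Derivation:
Path from root to H: K -> A -> H
Depth = number of edges = 2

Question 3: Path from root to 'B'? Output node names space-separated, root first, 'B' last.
Answer: K A B

Derivation:
Walk down from root: K -> A -> B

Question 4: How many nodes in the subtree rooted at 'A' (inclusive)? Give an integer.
Subtree rooted at A contains: A, B, F, H
Count = 4

Answer: 4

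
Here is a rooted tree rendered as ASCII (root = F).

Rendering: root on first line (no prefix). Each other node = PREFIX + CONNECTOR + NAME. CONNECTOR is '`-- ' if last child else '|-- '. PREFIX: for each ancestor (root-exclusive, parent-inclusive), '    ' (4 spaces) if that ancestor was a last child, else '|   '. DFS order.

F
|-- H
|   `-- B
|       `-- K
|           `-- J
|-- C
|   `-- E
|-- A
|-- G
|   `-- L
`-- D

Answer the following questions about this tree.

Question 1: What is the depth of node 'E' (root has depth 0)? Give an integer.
Path from root to E: F -> C -> E
Depth = number of edges = 2

Answer: 2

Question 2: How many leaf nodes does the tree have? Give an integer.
Answer: 5

Derivation:
Leaves (nodes with no children): A, D, E, J, L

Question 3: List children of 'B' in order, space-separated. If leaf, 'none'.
Answer: K

Derivation:
Node B's children (from adjacency): K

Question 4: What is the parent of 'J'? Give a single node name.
Answer: K

Derivation:
Scan adjacency: J appears as child of K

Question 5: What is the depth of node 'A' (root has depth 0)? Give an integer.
Answer: 1

Derivation:
Path from root to A: F -> A
Depth = number of edges = 1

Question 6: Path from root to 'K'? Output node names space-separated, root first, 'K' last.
Answer: F H B K

Derivation:
Walk down from root: F -> H -> B -> K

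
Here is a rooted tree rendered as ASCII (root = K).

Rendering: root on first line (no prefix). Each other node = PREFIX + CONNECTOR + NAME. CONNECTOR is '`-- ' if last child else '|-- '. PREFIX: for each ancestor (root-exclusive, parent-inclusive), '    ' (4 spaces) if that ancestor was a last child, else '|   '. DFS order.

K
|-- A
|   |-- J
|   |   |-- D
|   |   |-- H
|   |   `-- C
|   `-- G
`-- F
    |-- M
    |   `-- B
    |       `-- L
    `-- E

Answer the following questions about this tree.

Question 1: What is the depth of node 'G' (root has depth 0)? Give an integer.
Path from root to G: K -> A -> G
Depth = number of edges = 2

Answer: 2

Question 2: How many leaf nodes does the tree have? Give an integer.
Leaves (nodes with no children): C, D, E, G, H, L

Answer: 6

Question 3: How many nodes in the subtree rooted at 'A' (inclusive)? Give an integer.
Subtree rooted at A contains: A, C, D, G, H, J
Count = 6

Answer: 6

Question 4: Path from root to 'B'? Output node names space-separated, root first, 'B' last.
Walk down from root: K -> F -> M -> B

Answer: K F M B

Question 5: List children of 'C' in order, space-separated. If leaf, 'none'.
Node C's children (from adjacency): (leaf)

Answer: none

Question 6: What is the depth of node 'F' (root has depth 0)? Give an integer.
Path from root to F: K -> F
Depth = number of edges = 1

Answer: 1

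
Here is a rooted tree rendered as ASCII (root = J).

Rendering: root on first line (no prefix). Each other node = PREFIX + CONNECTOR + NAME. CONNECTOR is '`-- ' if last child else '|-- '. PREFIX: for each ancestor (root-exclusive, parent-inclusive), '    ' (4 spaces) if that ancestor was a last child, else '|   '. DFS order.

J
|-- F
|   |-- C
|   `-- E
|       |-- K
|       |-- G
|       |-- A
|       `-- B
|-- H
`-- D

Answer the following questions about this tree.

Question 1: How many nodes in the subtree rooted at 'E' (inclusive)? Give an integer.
Answer: 5

Derivation:
Subtree rooted at E contains: A, B, E, G, K
Count = 5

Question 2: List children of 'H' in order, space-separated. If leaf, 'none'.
Answer: none

Derivation:
Node H's children (from adjacency): (leaf)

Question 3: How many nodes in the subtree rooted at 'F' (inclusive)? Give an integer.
Answer: 7

Derivation:
Subtree rooted at F contains: A, B, C, E, F, G, K
Count = 7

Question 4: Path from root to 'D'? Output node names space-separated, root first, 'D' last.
Walk down from root: J -> D

Answer: J D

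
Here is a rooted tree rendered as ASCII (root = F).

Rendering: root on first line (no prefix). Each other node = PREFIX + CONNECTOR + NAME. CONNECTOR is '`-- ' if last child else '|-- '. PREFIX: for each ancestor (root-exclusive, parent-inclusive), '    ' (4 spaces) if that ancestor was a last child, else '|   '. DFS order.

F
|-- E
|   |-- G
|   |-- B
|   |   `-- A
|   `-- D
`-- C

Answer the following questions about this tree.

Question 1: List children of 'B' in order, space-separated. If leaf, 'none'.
Answer: A

Derivation:
Node B's children (from adjacency): A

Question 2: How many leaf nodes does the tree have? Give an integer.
Leaves (nodes with no children): A, C, D, G

Answer: 4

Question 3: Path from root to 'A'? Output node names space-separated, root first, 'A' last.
Walk down from root: F -> E -> B -> A

Answer: F E B A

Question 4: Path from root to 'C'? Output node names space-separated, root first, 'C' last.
Answer: F C

Derivation:
Walk down from root: F -> C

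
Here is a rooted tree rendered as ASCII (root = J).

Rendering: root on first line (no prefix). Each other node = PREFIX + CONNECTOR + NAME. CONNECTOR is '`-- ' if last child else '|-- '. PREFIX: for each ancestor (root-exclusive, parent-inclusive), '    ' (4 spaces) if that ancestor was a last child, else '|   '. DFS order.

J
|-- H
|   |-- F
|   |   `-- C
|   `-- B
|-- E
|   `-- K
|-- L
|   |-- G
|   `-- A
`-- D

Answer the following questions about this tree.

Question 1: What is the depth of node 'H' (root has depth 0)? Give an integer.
Path from root to H: J -> H
Depth = number of edges = 1

Answer: 1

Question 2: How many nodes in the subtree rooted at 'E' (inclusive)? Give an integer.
Subtree rooted at E contains: E, K
Count = 2

Answer: 2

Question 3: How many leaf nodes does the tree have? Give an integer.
Leaves (nodes with no children): A, B, C, D, G, K

Answer: 6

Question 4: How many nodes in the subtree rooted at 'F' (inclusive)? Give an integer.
Answer: 2

Derivation:
Subtree rooted at F contains: C, F
Count = 2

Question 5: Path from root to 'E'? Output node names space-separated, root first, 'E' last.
Answer: J E

Derivation:
Walk down from root: J -> E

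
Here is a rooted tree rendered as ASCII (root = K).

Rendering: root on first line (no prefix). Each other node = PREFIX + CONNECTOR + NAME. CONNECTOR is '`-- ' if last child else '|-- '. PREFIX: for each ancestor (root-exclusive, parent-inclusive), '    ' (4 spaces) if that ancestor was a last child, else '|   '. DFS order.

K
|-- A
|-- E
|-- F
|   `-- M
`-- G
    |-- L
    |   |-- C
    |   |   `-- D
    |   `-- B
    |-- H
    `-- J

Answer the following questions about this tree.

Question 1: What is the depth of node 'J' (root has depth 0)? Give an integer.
Answer: 2

Derivation:
Path from root to J: K -> G -> J
Depth = number of edges = 2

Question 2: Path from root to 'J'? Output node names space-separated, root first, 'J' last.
Answer: K G J

Derivation:
Walk down from root: K -> G -> J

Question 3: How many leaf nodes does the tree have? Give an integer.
Leaves (nodes with no children): A, B, D, E, H, J, M

Answer: 7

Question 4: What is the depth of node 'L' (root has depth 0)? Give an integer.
Path from root to L: K -> G -> L
Depth = number of edges = 2

Answer: 2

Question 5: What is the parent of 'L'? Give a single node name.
Scan adjacency: L appears as child of G

Answer: G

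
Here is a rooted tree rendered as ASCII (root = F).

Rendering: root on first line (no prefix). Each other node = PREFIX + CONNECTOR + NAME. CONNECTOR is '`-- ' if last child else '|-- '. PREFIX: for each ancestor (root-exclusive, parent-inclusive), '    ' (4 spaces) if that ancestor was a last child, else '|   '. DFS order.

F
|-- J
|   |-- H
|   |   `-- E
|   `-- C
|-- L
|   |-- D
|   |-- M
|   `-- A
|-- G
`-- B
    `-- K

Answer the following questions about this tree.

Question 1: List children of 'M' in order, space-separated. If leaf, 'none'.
Answer: none

Derivation:
Node M's children (from adjacency): (leaf)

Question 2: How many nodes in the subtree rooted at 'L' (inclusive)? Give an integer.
Answer: 4

Derivation:
Subtree rooted at L contains: A, D, L, M
Count = 4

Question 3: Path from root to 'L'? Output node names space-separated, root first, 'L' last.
Answer: F L

Derivation:
Walk down from root: F -> L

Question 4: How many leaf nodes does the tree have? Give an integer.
Leaves (nodes with no children): A, C, D, E, G, K, M

Answer: 7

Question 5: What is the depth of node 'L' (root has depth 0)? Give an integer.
Answer: 1

Derivation:
Path from root to L: F -> L
Depth = number of edges = 1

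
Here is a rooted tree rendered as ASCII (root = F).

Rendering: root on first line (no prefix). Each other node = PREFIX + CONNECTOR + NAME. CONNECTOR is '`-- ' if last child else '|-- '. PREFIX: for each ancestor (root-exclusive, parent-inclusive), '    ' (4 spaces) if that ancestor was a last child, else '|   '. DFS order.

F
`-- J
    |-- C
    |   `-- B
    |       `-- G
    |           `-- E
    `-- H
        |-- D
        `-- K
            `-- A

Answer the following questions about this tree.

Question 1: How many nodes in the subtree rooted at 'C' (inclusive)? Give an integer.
Subtree rooted at C contains: B, C, E, G
Count = 4

Answer: 4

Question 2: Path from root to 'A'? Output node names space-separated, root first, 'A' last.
Walk down from root: F -> J -> H -> K -> A

Answer: F J H K A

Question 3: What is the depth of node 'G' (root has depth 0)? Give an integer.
Answer: 4

Derivation:
Path from root to G: F -> J -> C -> B -> G
Depth = number of edges = 4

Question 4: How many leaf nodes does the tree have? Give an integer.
Answer: 3

Derivation:
Leaves (nodes with no children): A, D, E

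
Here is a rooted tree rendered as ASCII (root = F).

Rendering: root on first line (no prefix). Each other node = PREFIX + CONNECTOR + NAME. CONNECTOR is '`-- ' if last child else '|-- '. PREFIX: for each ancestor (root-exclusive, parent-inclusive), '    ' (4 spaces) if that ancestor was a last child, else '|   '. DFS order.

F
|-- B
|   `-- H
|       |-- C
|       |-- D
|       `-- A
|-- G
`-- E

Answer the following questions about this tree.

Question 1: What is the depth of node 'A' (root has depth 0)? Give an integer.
Path from root to A: F -> B -> H -> A
Depth = number of edges = 3

Answer: 3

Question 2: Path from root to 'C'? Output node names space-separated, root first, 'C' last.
Walk down from root: F -> B -> H -> C

Answer: F B H C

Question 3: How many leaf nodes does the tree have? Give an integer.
Leaves (nodes with no children): A, C, D, E, G

Answer: 5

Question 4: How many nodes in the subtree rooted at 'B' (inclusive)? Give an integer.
Subtree rooted at B contains: A, B, C, D, H
Count = 5

Answer: 5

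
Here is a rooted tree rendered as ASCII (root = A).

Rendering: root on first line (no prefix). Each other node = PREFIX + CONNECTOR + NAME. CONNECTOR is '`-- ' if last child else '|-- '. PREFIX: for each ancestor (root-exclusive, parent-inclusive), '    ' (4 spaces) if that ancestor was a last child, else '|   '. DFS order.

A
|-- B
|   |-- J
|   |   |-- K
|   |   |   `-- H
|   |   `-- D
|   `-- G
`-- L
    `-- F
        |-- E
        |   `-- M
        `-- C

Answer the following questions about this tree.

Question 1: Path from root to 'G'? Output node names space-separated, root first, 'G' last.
Answer: A B G

Derivation:
Walk down from root: A -> B -> G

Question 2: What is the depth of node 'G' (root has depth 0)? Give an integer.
Answer: 2

Derivation:
Path from root to G: A -> B -> G
Depth = number of edges = 2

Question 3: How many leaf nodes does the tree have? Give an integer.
Answer: 5

Derivation:
Leaves (nodes with no children): C, D, G, H, M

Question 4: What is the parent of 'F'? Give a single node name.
Answer: L

Derivation:
Scan adjacency: F appears as child of L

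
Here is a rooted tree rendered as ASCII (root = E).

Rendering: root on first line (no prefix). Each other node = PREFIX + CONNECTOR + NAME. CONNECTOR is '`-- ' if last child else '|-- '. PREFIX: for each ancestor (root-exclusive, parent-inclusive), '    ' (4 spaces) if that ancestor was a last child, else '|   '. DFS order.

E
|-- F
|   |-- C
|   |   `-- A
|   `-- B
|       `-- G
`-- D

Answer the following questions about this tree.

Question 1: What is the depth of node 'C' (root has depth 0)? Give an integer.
Answer: 2

Derivation:
Path from root to C: E -> F -> C
Depth = number of edges = 2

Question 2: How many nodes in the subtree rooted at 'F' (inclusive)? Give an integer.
Subtree rooted at F contains: A, B, C, F, G
Count = 5

Answer: 5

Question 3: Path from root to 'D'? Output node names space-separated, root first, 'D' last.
Answer: E D

Derivation:
Walk down from root: E -> D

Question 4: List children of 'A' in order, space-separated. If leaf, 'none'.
Answer: none

Derivation:
Node A's children (from adjacency): (leaf)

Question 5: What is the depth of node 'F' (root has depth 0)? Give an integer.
Path from root to F: E -> F
Depth = number of edges = 1

Answer: 1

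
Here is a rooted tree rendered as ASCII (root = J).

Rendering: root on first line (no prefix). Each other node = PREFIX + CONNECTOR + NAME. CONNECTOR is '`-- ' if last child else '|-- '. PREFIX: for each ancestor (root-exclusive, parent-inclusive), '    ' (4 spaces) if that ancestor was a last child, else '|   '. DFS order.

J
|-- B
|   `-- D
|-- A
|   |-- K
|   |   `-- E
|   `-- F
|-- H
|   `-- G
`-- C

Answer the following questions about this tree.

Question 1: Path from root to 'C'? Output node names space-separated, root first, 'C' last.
Walk down from root: J -> C

Answer: J C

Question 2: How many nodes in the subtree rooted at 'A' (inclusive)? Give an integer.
Answer: 4

Derivation:
Subtree rooted at A contains: A, E, F, K
Count = 4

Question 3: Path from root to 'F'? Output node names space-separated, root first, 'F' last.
Answer: J A F

Derivation:
Walk down from root: J -> A -> F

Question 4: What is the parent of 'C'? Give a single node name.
Answer: J

Derivation:
Scan adjacency: C appears as child of J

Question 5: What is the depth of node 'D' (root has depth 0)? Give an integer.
Path from root to D: J -> B -> D
Depth = number of edges = 2

Answer: 2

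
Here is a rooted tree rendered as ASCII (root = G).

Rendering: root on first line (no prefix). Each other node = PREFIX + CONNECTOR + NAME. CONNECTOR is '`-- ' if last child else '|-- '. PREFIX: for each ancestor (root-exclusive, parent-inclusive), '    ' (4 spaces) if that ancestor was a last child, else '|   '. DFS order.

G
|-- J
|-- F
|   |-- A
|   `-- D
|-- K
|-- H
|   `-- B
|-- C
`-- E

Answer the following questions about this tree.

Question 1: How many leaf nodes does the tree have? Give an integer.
Answer: 7

Derivation:
Leaves (nodes with no children): A, B, C, D, E, J, K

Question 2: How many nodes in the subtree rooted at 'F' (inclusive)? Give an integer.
Subtree rooted at F contains: A, D, F
Count = 3

Answer: 3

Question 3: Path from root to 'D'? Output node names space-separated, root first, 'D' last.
Answer: G F D

Derivation:
Walk down from root: G -> F -> D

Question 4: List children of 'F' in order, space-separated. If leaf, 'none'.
Answer: A D

Derivation:
Node F's children (from adjacency): A, D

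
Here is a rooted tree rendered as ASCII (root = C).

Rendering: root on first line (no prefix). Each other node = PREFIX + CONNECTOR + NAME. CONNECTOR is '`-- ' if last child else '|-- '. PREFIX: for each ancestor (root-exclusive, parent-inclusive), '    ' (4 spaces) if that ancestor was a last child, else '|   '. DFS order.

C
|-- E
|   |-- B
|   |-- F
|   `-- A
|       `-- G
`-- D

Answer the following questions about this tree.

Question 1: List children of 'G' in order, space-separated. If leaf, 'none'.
Answer: none

Derivation:
Node G's children (from adjacency): (leaf)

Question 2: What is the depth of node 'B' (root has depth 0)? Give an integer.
Answer: 2

Derivation:
Path from root to B: C -> E -> B
Depth = number of edges = 2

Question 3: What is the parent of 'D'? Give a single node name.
Scan adjacency: D appears as child of C

Answer: C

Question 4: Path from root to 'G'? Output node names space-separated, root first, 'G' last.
Answer: C E A G

Derivation:
Walk down from root: C -> E -> A -> G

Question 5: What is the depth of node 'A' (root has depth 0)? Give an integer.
Path from root to A: C -> E -> A
Depth = number of edges = 2

Answer: 2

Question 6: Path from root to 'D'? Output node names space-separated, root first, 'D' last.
Answer: C D

Derivation:
Walk down from root: C -> D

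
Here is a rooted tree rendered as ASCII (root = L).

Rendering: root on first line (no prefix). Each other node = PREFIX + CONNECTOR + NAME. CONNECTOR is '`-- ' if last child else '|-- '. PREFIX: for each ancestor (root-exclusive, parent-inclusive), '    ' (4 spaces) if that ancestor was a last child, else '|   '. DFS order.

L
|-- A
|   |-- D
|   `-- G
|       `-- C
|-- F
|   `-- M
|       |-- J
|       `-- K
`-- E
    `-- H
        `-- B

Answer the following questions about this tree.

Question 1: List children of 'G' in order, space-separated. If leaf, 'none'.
Node G's children (from adjacency): C

Answer: C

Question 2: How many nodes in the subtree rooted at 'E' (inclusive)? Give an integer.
Subtree rooted at E contains: B, E, H
Count = 3

Answer: 3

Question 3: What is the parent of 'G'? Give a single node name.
Scan adjacency: G appears as child of A

Answer: A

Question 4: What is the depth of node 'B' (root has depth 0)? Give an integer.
Path from root to B: L -> E -> H -> B
Depth = number of edges = 3

Answer: 3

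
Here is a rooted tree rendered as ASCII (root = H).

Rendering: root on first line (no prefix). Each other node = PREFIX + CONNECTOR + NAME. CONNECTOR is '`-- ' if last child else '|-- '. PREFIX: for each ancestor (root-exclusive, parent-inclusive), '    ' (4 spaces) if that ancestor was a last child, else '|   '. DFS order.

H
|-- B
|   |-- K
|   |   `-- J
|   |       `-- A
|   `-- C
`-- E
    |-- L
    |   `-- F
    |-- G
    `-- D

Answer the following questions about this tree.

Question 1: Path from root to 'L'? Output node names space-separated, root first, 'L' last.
Answer: H E L

Derivation:
Walk down from root: H -> E -> L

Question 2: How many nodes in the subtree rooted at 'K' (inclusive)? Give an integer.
Subtree rooted at K contains: A, J, K
Count = 3

Answer: 3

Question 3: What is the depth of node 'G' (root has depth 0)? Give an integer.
Path from root to G: H -> E -> G
Depth = number of edges = 2

Answer: 2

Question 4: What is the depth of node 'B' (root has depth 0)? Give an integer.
Path from root to B: H -> B
Depth = number of edges = 1

Answer: 1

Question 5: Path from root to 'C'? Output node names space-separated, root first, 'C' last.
Walk down from root: H -> B -> C

Answer: H B C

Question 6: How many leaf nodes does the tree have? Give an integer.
Leaves (nodes with no children): A, C, D, F, G

Answer: 5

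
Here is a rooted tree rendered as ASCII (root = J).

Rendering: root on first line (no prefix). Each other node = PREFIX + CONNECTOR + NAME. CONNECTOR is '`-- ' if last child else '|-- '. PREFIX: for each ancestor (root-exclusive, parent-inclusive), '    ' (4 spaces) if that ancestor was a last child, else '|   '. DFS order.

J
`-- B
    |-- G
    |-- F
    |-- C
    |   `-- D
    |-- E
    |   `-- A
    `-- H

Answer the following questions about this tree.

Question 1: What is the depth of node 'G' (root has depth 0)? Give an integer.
Answer: 2

Derivation:
Path from root to G: J -> B -> G
Depth = number of edges = 2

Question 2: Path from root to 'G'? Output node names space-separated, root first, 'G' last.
Answer: J B G

Derivation:
Walk down from root: J -> B -> G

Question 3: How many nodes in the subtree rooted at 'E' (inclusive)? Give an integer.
Answer: 2

Derivation:
Subtree rooted at E contains: A, E
Count = 2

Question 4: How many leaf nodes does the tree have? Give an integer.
Answer: 5

Derivation:
Leaves (nodes with no children): A, D, F, G, H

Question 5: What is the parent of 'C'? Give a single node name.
Scan adjacency: C appears as child of B

Answer: B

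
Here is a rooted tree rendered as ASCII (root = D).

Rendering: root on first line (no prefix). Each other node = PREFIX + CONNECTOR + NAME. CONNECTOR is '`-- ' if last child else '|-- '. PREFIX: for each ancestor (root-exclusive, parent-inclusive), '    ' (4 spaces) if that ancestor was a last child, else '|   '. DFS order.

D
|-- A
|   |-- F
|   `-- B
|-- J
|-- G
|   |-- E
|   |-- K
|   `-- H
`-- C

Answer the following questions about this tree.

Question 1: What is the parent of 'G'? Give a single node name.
Answer: D

Derivation:
Scan adjacency: G appears as child of D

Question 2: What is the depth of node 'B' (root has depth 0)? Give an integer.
Answer: 2

Derivation:
Path from root to B: D -> A -> B
Depth = number of edges = 2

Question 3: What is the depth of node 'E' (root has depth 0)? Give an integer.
Path from root to E: D -> G -> E
Depth = number of edges = 2

Answer: 2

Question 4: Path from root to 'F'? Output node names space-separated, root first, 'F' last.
Walk down from root: D -> A -> F

Answer: D A F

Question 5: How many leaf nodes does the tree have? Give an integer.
Leaves (nodes with no children): B, C, E, F, H, J, K

Answer: 7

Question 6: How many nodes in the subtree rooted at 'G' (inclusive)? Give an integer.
Subtree rooted at G contains: E, G, H, K
Count = 4

Answer: 4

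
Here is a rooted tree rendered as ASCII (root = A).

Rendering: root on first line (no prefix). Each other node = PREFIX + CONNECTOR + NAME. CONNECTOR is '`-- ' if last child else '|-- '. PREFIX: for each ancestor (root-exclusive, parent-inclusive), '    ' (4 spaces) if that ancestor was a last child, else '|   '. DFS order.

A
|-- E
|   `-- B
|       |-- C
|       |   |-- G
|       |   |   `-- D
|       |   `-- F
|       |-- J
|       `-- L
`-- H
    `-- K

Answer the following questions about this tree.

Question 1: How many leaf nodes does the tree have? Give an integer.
Leaves (nodes with no children): D, F, J, K, L

Answer: 5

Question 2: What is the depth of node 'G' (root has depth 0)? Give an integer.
Path from root to G: A -> E -> B -> C -> G
Depth = number of edges = 4

Answer: 4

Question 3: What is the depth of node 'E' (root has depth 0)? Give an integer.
Answer: 1

Derivation:
Path from root to E: A -> E
Depth = number of edges = 1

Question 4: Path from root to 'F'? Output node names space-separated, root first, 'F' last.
Walk down from root: A -> E -> B -> C -> F

Answer: A E B C F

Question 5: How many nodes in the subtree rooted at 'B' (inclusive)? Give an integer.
Answer: 7

Derivation:
Subtree rooted at B contains: B, C, D, F, G, J, L
Count = 7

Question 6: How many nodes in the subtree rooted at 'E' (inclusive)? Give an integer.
Subtree rooted at E contains: B, C, D, E, F, G, J, L
Count = 8

Answer: 8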